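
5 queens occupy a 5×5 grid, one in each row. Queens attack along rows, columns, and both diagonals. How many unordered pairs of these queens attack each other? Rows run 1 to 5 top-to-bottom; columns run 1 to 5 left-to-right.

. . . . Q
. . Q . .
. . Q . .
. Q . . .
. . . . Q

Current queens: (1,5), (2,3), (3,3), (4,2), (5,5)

Same column: (1,5)–(5,5) (column 5); (2,3)–(3,3) (column 3).
Same diagonal: (1,5)–(3,3) (|1−3| = |5−3| = 2); (1,5)–(4,2) (|1−4| = |5−2| = 3); (3,3)–(4,2) (|3−4| = |3−2| = 1); (3,3)–(5,5) (|3−5| = |3−5| = 2).
Total attacking pairs: 6.

6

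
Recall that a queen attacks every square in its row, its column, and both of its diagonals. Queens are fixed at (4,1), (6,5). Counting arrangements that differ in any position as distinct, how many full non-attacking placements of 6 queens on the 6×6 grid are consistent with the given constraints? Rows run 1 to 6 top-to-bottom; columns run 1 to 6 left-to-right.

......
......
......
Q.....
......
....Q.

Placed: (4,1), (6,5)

1

Branch on row 1: col 2 → 1; col 3 → 0; col 6 → 0.
Sum: 1 + 0 + 0 = 1.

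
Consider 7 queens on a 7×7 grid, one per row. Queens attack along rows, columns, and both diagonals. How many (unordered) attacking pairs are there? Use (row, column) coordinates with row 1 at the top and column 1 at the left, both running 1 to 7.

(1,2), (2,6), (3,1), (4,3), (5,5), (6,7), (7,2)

2

Same column: (1,2)–(7,2) (column 2).
Same diagonal: (1,2)–(6,7) (|1−6| = |2−7| = 5).
Total attacking pairs: 2.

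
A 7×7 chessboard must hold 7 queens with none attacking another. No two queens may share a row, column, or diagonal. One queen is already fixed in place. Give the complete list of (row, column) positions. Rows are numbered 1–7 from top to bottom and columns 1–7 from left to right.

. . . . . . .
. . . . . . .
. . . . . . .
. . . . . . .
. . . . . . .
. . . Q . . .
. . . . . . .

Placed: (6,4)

Row 1: attacked by (6,4)→{4}. Safe: 1, 2, 3, 5, 6, 7. Place at column 1.
Row 2: attacked by (1,1)→{1,2}; (6,4)→{4}. Safe: 3, 5, 6, 7. Place at column 3.
Row 3: attacked by (1,1)→{1,3}; (2,3)→{2,3,4}; (6,4)→{1,4,7}. Safe: 5, 6. Place at column 5.
Row 4: attacked by (1,1)→{1,4}; (2,3)→{1,3,5}; (3,5)→{4,5,6}; (6,4)→{2,4,6}. Safe: 7. Place at column 7.
Row 5: attacked by (1,1)→{1,5}; (2,3)→{3,6}; (3,5)→{3,5,7}; (4,7)→{6,7}; (6,4)→{3,4,5}. Safe: 2. Place at column 2.
Row 7: attacked by (1,1)→{1,7}; (2,3)→{3}; (3,5)→{1,5}; (4,7)→{4,7}; (5,2)→{2,4}; (6,4)→{3,4,5}. Safe: 6. Place at column 6.
Columns [1, 3, 5, 7, 2, 4, 6], r−c [0, -1, -2, -3, 3, 2, 1], r+c [2, 5, 8, 11, 7, 10, 13] are all distinct, so no two queens attack.

(1,1) (2,3) (3,5) (4,7) (5,2) (6,4) (7,6)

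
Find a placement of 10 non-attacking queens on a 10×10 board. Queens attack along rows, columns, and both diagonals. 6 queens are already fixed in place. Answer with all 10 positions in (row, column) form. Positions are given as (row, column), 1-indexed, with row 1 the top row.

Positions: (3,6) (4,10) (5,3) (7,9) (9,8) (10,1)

(1,5) (2,2) (3,6) (4,10) (5,3) (6,7) (7,9) (8,4) (9,8) (10,1)

Row 1: attacked by (3,6)→{4,6,8}; (4,10)→{7,10}; (5,3)→{3,7}; (7,9)→{3,9}; (9,8)→{8}; (10,1)→{1,10}. Safe: 2, 5. Place at column 5.
Row 2: attacked by (1,5)→{4,5,6}; (3,6)→{5,6,7}; (4,10)→{8,10}; (5,3)→{3,6}; (7,9)→{4,9}; (9,8)→{1,8}; (10,1)→{1,9}. Safe: 2. Place at column 2.
Row 6: attacked by (1,5)→{5,10}; (2,2)→{2,6}; (3,6)→{3,6,9}; (4,10)→{8,10}; (5,3)→{2,3,4}; (7,9)→{8,9,10}; (9,8)→{5,8}; (10,1)→{1,5}. Safe: 7. Place at column 7.
Row 8: attacked by (1,5)→{5}; (2,2)→{2,8}; (3,6)→{1,6}; (4,10)→{6,10}; (5,3)→{3,6}; (6,7)→{5,7,9}; (7,9)→{8,9,10}; (9,8)→{7,8,9}; (10,1)→{1,3}. Safe: 4. Place at column 4.
Columns [5, 2, 6, 10, 3, 7, 9, 4, 8, 1], r−c [-4, 0, -3, -6, 2, -1, -2, 4, 1, 9], r+c [6, 4, 9, 14, 8, 13, 16, 12, 17, 11] are all distinct, so no two queens attack.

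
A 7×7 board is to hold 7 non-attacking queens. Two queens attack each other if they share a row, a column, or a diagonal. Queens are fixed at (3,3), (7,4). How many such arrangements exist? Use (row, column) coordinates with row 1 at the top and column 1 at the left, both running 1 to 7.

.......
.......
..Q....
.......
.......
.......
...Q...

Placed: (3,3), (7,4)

1

Branch on row 1: col 2 → 0; col 6 → 1; col 7 → 0.
Sum: 0 + 1 + 0 = 1.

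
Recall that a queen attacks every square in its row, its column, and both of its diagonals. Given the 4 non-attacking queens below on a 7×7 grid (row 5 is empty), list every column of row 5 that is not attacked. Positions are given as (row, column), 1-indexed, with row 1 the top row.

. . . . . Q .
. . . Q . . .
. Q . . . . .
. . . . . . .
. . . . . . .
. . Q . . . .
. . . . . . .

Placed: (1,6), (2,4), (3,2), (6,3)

(1,6) attacks row 5 at column 6 and diagonals 2.
(2,4) attacks row 5 at column 4 and diagonals 1, 7.
(3,2) attacks row 5 at column 2 and diagonals 4.
(6,3) attacks row 5 at column 3 and diagonals 2, 4.
Attacked columns: {1, 2, 3, 4, 6, 7}. Safe: {5}.

columns 5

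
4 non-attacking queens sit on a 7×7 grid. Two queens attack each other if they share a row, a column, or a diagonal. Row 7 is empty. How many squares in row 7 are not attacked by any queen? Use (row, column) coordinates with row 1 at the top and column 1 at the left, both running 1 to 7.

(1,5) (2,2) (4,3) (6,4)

1

(1,5) attacks row 7 at column 5.
(2,2) attacks row 7 at column 2 and diagonals 7.
(4,3) attacks row 7 at column 3 and diagonals 6.
(6,4) attacks row 7 at column 4 and diagonals 3, 5.
Attacked columns: {2, 3, 4, 5, 6, 7}. Safe: {1}.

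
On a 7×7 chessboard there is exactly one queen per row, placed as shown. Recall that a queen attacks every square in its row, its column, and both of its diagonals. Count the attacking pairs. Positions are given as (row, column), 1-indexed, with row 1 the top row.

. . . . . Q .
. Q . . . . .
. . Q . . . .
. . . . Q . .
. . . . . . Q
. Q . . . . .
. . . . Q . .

4

Same column: (2,2)–(6,2) (column 2); (4,5)–(7,5) (column 5).
Same diagonal: (2,2)–(3,3) (|2−3| = |2−3| = 1); (5,7)–(7,5) (|5−7| = |7−5| = 2).
Total attacking pairs: 4.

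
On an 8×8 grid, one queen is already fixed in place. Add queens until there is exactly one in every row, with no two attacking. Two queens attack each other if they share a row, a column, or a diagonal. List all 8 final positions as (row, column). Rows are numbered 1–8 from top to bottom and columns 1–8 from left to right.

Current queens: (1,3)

Row 2: attacked by (1,3)→{2,3,4}. Safe: 1, 5, 6, 7, 8. Place at column 7.
Row 3: attacked by (1,3)→{1,3,5}; (2,7)→{6,7,8}. Safe: 2, 4. Place at column 2.
Row 4: attacked by (1,3)→{3,6}; (2,7)→{5,7}; (3,2)→{1,2,3}. Safe: 4, 8. Place at column 8.
Row 5: attacked by (1,3)→{3,7}; (2,7)→{4,7}; (3,2)→{2,4}; (4,8)→{7,8}. Safe: 1, 5, 6. Place at column 6.
Row 6: attacked by (1,3)→{3,8}; (2,7)→{3,7}; (3,2)→{2,5}; (4,8)→{6,8}; (5,6)→{5,6,7}. Safe: 1, 4. Place at column 4.
Row 7: attacked by (1,3)→{3}; (2,7)→{2,7}; (3,2)→{2,6}; (4,8)→{5,8}; (5,6)→{4,6,8}; (6,4)→{3,4,5}. Safe: 1. Place at column 1.
Row 8: attacked by (1,3)→{3}; (2,7)→{1,7}; (3,2)→{2,7}; (4,8)→{4,8}; (5,6)→{3,6}; (6,4)→{2,4,6}; (7,1)→{1,2}. Safe: 5. Place at column 5.
Columns [3, 7, 2, 8, 6, 4, 1, 5], r−c [-2, -5, 1, -4, -1, 2, 6, 3], r+c [4, 9, 5, 12, 11, 10, 8, 13] are all distinct, so no two queens attack.

(1,3) (2,7) (3,2) (4,8) (5,6) (6,4) (7,1) (8,5)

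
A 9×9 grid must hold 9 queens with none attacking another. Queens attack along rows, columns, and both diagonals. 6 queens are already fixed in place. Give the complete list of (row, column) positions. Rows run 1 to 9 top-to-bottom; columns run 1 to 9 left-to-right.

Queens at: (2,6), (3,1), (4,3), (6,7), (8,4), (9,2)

Row 1: attacked by (2,6)→{5,6,7}; (3,1)→{1,3}; (4,3)→{3,6}; (6,7)→{2,7}; (8,4)→{4}; (9,2)→{2}. Safe: 8, 9. Place at column 8.
Row 5: attacked by (1,8)→{4,8}; (2,6)→{3,6,9}; (3,1)→{1,3}; (4,3)→{2,3,4}; (6,7)→{6,7,8}; (8,4)→{1,4,7}; (9,2)→{2,6}. Safe: 5. Place at column 5.
Row 7: attacked by (1,8)→{2,8}; (2,6)→{1,6}; (3,1)→{1,5}; (4,3)→{3,6}; (5,5)→{3,5,7}; (6,7)→{6,7,8}; (8,4)→{3,4,5}; (9,2)→{2,4}. Safe: 9. Place at column 9.
Columns [8, 6, 1, 3, 5, 7, 9, 4, 2], r−c [-7, -4, 2, 1, 0, -1, -2, 4, 7], r+c [9, 8, 4, 7, 10, 13, 16, 12, 11] are all distinct, so no two queens attack.

(1,8) (2,6) (3,1) (4,3) (5,5) (6,7) (7,9) (8,4) (9,2)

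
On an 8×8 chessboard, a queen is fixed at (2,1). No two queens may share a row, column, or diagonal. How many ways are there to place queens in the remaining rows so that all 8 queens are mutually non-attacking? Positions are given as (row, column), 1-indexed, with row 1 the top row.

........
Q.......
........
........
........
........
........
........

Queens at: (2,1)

8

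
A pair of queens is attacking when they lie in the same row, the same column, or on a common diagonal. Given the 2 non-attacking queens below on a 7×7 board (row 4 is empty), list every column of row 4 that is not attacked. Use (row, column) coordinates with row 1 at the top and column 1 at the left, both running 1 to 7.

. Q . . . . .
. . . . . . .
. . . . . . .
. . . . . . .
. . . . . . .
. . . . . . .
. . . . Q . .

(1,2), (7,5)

columns 1, 3, 4, 6, 7

(1,2) attacks row 4 at column 2 and diagonals 5.
(7,5) attacks row 4 at column 5 and diagonals 2.
Attacked columns: {2, 5}. Safe: {1, 3, 4, 6, 7}.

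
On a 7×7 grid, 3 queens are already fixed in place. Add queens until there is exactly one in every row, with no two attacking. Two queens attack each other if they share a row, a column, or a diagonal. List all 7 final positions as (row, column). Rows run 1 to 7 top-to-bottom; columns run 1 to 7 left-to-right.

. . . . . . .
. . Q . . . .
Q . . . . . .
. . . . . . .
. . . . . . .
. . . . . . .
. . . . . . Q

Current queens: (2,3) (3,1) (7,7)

Row 1: attacked by (2,3)→{2,3,4}; (3,1)→{1,3}; (7,7)→{1,7}. Safe: 5, 6. Place at column 5.
Row 4: attacked by (1,5)→{2,5}; (2,3)→{1,3,5}; (3,1)→{1,2}; (7,7)→{4,7}. Safe: 6. Place at column 6.
Row 5: attacked by (1,5)→{1,5}; (2,3)→{3,6}; (3,1)→{1,3}; (4,6)→{5,6,7}; (7,7)→{5,7}. Safe: 2, 4. Place at column 4.
Row 6: attacked by (1,5)→{5}; (2,3)→{3,7}; (3,1)→{1,4}; (4,6)→{4,6}; (5,4)→{3,4,5}; (7,7)→{6,7}. Safe: 2. Place at column 2.
Columns [5, 3, 1, 6, 4, 2, 7], r−c [-4, -1, 2, -2, 1, 4, 0], r+c [6, 5, 4, 10, 9, 8, 14] are all distinct, so no two queens attack.

(1,5) (2,3) (3,1) (4,6) (5,4) (6,2) (7,7)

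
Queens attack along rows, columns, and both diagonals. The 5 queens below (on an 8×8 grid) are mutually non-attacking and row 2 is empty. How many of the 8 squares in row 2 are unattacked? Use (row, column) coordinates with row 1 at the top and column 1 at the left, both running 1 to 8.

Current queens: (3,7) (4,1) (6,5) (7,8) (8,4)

1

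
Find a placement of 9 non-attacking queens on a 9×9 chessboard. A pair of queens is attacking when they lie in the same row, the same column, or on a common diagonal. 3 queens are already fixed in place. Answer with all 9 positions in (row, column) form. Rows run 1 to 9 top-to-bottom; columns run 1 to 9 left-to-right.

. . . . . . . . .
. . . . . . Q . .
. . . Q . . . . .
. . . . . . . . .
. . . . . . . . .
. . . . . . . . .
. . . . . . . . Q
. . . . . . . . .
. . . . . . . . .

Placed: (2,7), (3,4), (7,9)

Row 1: attacked by (2,7)→{6,7,8}; (3,4)→{2,4,6}; (7,9)→{3,9}. Safe: 1, 5. Place at column 5.
Row 4: attacked by (1,5)→{2,5,8}; (2,7)→{5,7,9}; (3,4)→{3,4,5}; (7,9)→{6,9}. Safe: 1. Place at column 1.
Row 5: attacked by (1,5)→{1,5,9}; (2,7)→{4,7}; (3,4)→{2,4,6}; (4,1)→{1,2}; (7,9)→{7,9}. Safe: 3, 8. Place at column 3.
Row 6: attacked by (1,5)→{5}; (2,7)→{3,7}; (3,4)→{1,4,7}; (4,1)→{1,3}; (5,3)→{2,3,4}; (7,9)→{8,9}. Safe: 6. Place at column 6.
Row 8: attacked by (1,5)→{5}; (2,7)→{1,7}; (3,4)→{4,9}; (4,1)→{1,5}; (5,3)→{3,6}; (6,6)→{4,6,8}; (7,9)→{8,9}. Safe: 2. Place at column 2.
Row 9: attacked by (1,5)→{5}; (2,7)→{7}; (3,4)→{4}; (4,1)→{1,6}; (5,3)→{3,7}; (6,6)→{3,6,9}; (7,9)→{7,9}; (8,2)→{1,2,3}. Safe: 8. Place at column 8.
Columns [5, 7, 4, 1, 3, 6, 9, 2, 8], r−c [-4, -5, -1, 3, 2, 0, -2, 6, 1], r+c [6, 9, 7, 5, 8, 12, 16, 10, 17] are all distinct, so no two queens attack.

(1,5) (2,7) (3,4) (4,1) (5,3) (6,6) (7,9) (8,2) (9,8)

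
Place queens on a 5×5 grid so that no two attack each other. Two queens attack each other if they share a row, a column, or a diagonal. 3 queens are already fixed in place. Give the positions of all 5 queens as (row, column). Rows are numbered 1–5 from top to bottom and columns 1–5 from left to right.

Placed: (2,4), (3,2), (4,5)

(1,1) (2,4) (3,2) (4,5) (5,3)

Row 1: attacked by (2,4)→{3,4,5}; (3,2)→{2,4}; (4,5)→{2,5}. Safe: 1. Place at column 1.
Row 5: attacked by (1,1)→{1,5}; (2,4)→{1,4}; (3,2)→{2,4}; (4,5)→{4,5}. Safe: 3. Place at column 3.
Columns [1, 4, 2, 5, 3], r−c [0, -2, 1, -1, 2], r+c [2, 6, 5, 9, 8] are all distinct, so no two queens attack.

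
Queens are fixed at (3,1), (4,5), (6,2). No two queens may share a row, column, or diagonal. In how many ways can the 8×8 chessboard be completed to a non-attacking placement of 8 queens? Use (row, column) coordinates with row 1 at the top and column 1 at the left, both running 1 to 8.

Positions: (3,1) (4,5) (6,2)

2

Branch on row 1: col 4 → 1; col 6 → 1.
Sum: 1 + 1 = 2.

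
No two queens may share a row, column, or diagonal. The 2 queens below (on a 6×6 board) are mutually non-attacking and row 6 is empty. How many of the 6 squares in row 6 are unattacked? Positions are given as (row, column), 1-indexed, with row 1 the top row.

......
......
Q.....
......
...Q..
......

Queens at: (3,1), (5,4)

(3,1) attacks row 6 at column 1 and diagonals 4.
(5,4) attacks row 6 at column 4 and diagonals 3, 5.
Attacked columns: {1, 3, 4, 5}. Safe: {2, 6}.

2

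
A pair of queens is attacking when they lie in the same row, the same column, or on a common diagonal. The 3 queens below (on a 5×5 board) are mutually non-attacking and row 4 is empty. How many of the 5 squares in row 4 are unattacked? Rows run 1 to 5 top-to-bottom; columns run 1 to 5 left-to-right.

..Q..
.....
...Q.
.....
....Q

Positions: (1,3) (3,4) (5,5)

2

(1,3) attacks row 4 at column 3.
(3,4) attacks row 4 at column 4 and diagonals 3, 5.
(5,5) attacks row 4 at column 5 and diagonals 4.
Attacked columns: {3, 4, 5}. Safe: {1, 2}.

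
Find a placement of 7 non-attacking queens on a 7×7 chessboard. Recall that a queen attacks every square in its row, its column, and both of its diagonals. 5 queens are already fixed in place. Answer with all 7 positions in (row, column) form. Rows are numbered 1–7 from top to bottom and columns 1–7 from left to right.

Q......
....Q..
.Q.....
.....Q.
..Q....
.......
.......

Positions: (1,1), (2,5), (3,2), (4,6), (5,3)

Row 6: attacked by (1,1)→{1,6}; (2,5)→{1,5}; (3,2)→{2,5}; (4,6)→{4,6}; (5,3)→{2,3,4}. Safe: 7. Place at column 7.
Row 7: attacked by (1,1)→{1,7}; (2,5)→{5}; (3,2)→{2,6}; (4,6)→{3,6}; (5,3)→{1,3,5}; (6,7)→{6,7}. Safe: 4. Place at column 4.
Columns [1, 5, 2, 6, 3, 7, 4], r−c [0, -3, 1, -2, 2, -1, 3], r+c [2, 7, 5, 10, 8, 13, 11] are all distinct, so no two queens attack.

(1,1) (2,5) (3,2) (4,6) (5,3) (6,7) (7,4)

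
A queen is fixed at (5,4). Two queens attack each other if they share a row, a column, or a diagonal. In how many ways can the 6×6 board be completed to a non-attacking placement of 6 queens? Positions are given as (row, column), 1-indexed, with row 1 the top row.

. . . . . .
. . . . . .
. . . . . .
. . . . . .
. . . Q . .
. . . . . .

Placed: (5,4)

1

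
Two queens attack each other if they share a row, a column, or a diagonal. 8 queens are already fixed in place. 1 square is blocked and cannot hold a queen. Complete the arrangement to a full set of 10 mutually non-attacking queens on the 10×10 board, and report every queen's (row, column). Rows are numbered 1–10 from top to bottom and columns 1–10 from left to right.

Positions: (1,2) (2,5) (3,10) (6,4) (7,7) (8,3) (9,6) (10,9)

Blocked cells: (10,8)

Row 4: attacked by (1,2)→{2,5}; (2,5)→{3,5,7}; (3,10)→{9,10}; (6,4)→{2,4,6}; (7,7)→{4,7,10}; (8,3)→{3,7}; (9,6)→{1,6}; (10,9)→{3,9}. Safe: 8. Place at column 8.
Row 5: attacked by (1,2)→{2,6}; (2,5)→{2,5,8}; (3,10)→{8,10}; (4,8)→{7,8,9}; (6,4)→{3,4,5}; (7,7)→{5,7,9}; (8,3)→{3,6}; (9,6)→{2,6,10}; (10,9)→{4,9}. Safe: 1. Place at column 1.
Columns [2, 5, 10, 8, 1, 4, 7, 3, 6, 9], r−c [-1, -3, -7, -4, 4, 2, 0, 5, 3, 1], r+c [3, 7, 13, 12, 6, 10, 14, 11, 15, 19] are all distinct, so no two queens attack.

(1,2) (2,5) (3,10) (4,8) (5,1) (6,4) (7,7) (8,3) (9,6) (10,9)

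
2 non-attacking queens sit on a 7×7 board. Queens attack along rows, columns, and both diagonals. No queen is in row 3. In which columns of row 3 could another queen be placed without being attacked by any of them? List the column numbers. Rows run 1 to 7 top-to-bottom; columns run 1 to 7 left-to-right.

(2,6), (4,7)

(2,6) attacks row 3 at column 6 and diagonals 5, 7.
(4,7) attacks row 3 at column 7 and diagonals 6.
Attacked columns: {5, 6, 7}. Safe: {1, 2, 3, 4}.

columns 1, 2, 3, 4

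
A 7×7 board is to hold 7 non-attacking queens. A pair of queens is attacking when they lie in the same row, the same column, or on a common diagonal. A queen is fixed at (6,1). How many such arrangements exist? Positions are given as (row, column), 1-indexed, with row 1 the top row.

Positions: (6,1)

7

Branch on row 1: col 2 → 1; col 3 → 1; col 4 → 2; col 5 → 2; col 7 → 1.
Sum: 1 + 1 + 2 + 2 + 1 = 7.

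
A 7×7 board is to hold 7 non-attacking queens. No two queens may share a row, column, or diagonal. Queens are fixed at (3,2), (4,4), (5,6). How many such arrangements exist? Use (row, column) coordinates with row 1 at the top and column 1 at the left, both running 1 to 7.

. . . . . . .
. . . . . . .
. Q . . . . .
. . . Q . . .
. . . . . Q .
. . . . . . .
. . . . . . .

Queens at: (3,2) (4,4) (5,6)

2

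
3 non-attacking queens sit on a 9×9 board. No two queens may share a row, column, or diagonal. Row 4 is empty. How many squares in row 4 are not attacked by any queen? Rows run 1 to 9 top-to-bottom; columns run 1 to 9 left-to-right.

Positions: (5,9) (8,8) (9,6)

(5,9) attacks row 4 at column 9 and diagonals 8.
(8,8) attacks row 4 at column 8 and diagonals 4.
(9,6) attacks row 4 at column 6 and diagonals 1.
Attacked columns: {1, 4, 6, 8, 9}. Safe: {2, 3, 5, 7}.

4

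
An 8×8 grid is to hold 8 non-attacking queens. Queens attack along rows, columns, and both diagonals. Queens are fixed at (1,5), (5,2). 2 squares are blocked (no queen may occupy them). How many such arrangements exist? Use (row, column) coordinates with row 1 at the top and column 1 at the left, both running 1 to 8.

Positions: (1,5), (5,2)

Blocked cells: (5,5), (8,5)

Branch on row 2: col 1 → 1; col 3 → 1; col 7 → 1; col 8 → 0.
Sum: 1 + 1 + 1 + 0 = 3.

3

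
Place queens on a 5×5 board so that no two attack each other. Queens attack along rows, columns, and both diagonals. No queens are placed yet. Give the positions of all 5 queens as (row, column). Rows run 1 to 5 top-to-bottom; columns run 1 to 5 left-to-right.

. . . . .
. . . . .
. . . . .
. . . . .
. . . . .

Row 1: Safe: 1, 2, 3, 4, 5. Place at column 1.
Row 2: attacked by (1,1)→{1,2}. Safe: 3, 4, 5. Place at column 3.
Row 3: attacked by (1,1)→{1,3}; (2,3)→{2,3,4}. Safe: 5. Place at column 5.
Row 4: attacked by (1,1)→{1,4}; (2,3)→{1,3,5}; (3,5)→{4,5}. Safe: 2. Place at column 2.
Row 5: attacked by (1,1)→{1,5}; (2,3)→{3}; (3,5)→{3,5}; (4,2)→{1,2,3}. Safe: 4. Place at column 4.
Columns [1, 3, 5, 2, 4], r−c [0, -1, -2, 2, 1], r+c [2, 5, 8, 6, 9] are all distinct, so no two queens attack.

(1,1) (2,3) (3,5) (4,2) (5,4)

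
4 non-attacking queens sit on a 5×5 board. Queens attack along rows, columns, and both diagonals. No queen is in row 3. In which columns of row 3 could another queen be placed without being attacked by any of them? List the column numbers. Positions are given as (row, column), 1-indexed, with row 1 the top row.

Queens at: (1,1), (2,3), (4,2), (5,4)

columns 5

(1,1) attacks row 3 at column 1 and diagonals 3.
(2,3) attacks row 3 at column 3 and diagonals 2, 4.
(4,2) attacks row 3 at column 2 and diagonals 1, 3.
(5,4) attacks row 3 at column 4 and diagonals 2.
Attacked columns: {1, 2, 3, 4}. Safe: {5}.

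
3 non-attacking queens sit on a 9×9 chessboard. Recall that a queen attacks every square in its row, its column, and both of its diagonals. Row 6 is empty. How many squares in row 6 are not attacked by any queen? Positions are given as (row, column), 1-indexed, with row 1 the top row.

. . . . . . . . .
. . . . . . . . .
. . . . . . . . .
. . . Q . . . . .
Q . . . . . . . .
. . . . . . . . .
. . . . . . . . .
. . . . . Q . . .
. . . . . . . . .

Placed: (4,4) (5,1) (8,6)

4

(4,4) attacks row 6 at column 4 and diagonals 2, 6.
(5,1) attacks row 6 at column 1 and diagonals 2.
(8,6) attacks row 6 at column 6 and diagonals 4, 8.
Attacked columns: {1, 2, 4, 6, 8}. Safe: {3, 5, 7, 9}.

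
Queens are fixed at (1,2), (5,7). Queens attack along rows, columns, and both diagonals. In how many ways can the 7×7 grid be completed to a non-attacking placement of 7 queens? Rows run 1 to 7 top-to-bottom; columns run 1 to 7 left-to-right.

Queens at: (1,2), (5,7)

2

Branch on row 2: col 5 → 2; col 6 → 0.
Sum: 2 + 0 = 2.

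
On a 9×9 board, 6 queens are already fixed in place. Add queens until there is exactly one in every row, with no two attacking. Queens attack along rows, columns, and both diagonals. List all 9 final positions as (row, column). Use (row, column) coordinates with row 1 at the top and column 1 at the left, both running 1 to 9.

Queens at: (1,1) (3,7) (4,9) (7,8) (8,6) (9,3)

Row 2: attacked by (1,1)→{1,2}; (3,7)→{6,7,8}; (4,9)→{7,9}; (7,8)→{3,8}; (8,6)→{6}; (9,3)→{3}. Safe: 4, 5. Place at column 5.
Row 5: attacked by (1,1)→{1,5}; (2,5)→{2,5,8}; (3,7)→{5,7,9}; (4,9)→{8,9}; (7,8)→{6,8}; (8,6)→{3,6,9}; (9,3)→{3,7}. Safe: 4. Place at column 4.
Row 6: attacked by (1,1)→{1,6}; (2,5)→{1,5,9}; (3,7)→{4,7}; (4,9)→{7,9}; (5,4)→{3,4,5}; (7,8)→{7,8,9}; (8,6)→{4,6,8}; (9,3)→{3,6}. Safe: 2. Place at column 2.
Columns [1, 5, 7, 9, 4, 2, 8, 6, 3], r−c [0, -3, -4, -5, 1, 4, -1, 2, 6], r+c [2, 7, 10, 13, 9, 8, 15, 14, 12] are all distinct, so no two queens attack.

(1,1) (2,5) (3,7) (4,9) (5,4) (6,2) (7,8) (8,6) (9,3)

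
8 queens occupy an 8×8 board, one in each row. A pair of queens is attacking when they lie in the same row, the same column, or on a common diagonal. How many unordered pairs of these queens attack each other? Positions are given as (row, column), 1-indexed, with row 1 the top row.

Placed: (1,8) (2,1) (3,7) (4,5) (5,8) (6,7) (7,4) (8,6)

Same column: (1,8)–(5,8) (column 8); (3,7)–(6,7) (column 7).
Same diagonal: (1,8)–(4,5) (|1−4| = |8−5| = 3); (4,5)–(6,7) (|4−6| = |5−7| = 2); (5,8)–(6,7) (|5−6| = |8−7| = 1).
Total attacking pairs: 5.

5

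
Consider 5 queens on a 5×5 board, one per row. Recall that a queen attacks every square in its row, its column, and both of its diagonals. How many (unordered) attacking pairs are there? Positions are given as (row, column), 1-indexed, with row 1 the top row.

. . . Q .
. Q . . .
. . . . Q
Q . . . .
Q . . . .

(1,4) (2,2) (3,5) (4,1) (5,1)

2

Same column: (4,1)–(5,1) (column 1).
Same diagonal: (1,4)–(4,1) (|1−4| = |4−1| = 3).
Total attacking pairs: 2.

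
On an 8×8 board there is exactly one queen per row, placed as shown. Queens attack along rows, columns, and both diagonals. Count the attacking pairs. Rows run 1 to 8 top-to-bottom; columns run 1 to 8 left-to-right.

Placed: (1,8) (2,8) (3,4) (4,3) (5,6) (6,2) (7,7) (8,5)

3

Same column: (1,8)–(2,8) (column 8).
Same diagonal: (3,4)–(4,3) (|3−4| = |4−3| = 1); (3,4)–(5,6) (|3−5| = |4−6| = 2).
Total attacking pairs: 3.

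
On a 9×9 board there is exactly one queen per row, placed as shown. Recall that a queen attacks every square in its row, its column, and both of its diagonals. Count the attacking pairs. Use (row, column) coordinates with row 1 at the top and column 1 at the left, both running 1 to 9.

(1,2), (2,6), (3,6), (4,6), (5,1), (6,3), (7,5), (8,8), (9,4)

4

Same column: (2,6)–(3,6) (column 6); (2,6)–(4,6) (column 6); (3,6)–(4,6) (column 6).
Same diagonal: (3,6)–(6,3) (|3−6| = |6−3| = 3).
Total attacking pairs: 4.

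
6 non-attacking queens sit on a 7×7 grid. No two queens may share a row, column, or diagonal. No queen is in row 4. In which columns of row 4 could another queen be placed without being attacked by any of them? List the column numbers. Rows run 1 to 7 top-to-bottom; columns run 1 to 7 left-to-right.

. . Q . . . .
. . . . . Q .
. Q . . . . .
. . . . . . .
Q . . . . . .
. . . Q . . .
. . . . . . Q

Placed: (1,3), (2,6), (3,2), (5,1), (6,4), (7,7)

columns 5

(1,3) attacks row 4 at column 3 and diagonals 6.
(2,6) attacks row 4 at column 6 and diagonals 4.
(3,2) attacks row 4 at column 2 and diagonals 1, 3.
(5,1) attacks row 4 at column 1 and diagonals 2.
(6,4) attacks row 4 at column 4 and diagonals 2, 6.
(7,7) attacks row 4 at column 7 and diagonals 4.
Attacked columns: {1, 2, 3, 4, 6, 7}. Safe: {5}.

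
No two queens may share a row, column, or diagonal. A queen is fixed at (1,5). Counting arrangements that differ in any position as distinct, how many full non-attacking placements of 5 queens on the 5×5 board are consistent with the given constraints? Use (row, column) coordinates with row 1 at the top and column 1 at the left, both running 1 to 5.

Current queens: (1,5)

Branch on row 2: col 1 → 0; col 2 → 1; col 3 → 1.
Sum: 0 + 1 + 1 = 2.

2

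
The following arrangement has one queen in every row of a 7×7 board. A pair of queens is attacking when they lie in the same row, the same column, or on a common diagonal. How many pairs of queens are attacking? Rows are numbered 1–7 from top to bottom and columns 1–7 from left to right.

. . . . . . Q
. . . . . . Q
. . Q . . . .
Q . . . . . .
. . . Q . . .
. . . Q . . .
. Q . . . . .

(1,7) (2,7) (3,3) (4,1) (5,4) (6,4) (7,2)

5

Same column: (1,7)–(2,7) (column 7); (5,4)–(6,4) (column 4).
Same diagonal: (2,7)–(5,4) (|2−5| = |7−4| = 3); (2,7)–(7,2) (|2−7| = |7−2| = 5); (5,4)–(7,2) (|5−7| = |4−2| = 2).
Total attacking pairs: 5.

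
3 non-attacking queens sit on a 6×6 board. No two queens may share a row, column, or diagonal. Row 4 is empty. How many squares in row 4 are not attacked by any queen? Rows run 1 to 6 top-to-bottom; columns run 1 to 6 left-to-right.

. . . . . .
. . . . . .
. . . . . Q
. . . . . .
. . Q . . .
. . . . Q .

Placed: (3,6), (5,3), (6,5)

1

(3,6) attacks row 4 at column 6 and diagonals 5.
(5,3) attacks row 4 at column 3 and diagonals 2, 4.
(6,5) attacks row 4 at column 5 and diagonals 3.
Attacked columns: {2, 3, 4, 5, 6}. Safe: {1}.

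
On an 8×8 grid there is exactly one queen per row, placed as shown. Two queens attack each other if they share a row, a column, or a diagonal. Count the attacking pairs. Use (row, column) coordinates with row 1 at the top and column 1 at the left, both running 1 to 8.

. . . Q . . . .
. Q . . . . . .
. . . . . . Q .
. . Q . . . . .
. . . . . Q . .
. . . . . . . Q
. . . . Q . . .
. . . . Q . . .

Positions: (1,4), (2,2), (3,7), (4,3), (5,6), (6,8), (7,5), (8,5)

1

Same column: (7,5)–(8,5) (column 5).
Total attacking pairs: 1.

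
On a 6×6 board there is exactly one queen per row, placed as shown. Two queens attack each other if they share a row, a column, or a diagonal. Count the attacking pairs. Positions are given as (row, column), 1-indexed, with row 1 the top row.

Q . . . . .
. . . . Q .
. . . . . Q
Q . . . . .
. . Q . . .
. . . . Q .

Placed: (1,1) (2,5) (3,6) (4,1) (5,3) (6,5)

3

Same column: (1,1)–(4,1) (column 1); (2,5)–(6,5) (column 5).
Same diagonal: (2,5)–(3,6) (|2−3| = |5−6| = 1).
Total attacking pairs: 3.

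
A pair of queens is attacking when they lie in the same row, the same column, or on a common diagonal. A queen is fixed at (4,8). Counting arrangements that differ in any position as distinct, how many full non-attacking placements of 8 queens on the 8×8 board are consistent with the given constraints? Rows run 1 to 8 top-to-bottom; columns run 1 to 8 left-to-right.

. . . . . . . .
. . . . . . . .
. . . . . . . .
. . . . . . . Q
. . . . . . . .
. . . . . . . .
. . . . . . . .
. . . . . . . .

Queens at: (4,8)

Branch on row 1: col 1 → 1; col 2 → 2; col 3 → 4; col 4 → 5; col 6 → 4; col 7 → 2.
Sum: 1 + 2 + 4 + 5 + 4 + 2 = 18.

18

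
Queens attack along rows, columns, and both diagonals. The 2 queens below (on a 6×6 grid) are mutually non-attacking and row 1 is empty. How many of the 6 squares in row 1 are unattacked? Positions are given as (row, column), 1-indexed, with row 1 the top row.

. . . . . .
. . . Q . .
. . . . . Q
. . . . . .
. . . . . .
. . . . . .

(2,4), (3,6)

(2,4) attacks row 1 at column 4 and diagonals 3, 5.
(3,6) attacks row 1 at column 6 and diagonals 4.
Attacked columns: {3, 4, 5, 6}. Safe: {1, 2}.

2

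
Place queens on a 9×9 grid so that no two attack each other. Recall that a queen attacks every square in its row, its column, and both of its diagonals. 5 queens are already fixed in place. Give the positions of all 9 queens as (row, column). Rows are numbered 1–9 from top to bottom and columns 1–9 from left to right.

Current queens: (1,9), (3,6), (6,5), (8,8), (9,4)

Row 2: attacked by (1,9)→{8,9}; (3,6)→{5,6,7}; (6,5)→{1,5,9}; (8,8)→{2,8}; (9,4)→{4}. Safe: 3. Place at column 3.
Row 4: attacked by (1,9)→{6,9}; (2,3)→{1,3,5}; (3,6)→{5,6,7}; (6,5)→{3,5,7}; (8,8)→{4,8}; (9,4)→{4,9}. Safe: 2. Place at column 2.
Row 5: attacked by (1,9)→{5,9}; (2,3)→{3,6}; (3,6)→{4,6,8}; (4,2)→{1,2,3}; (6,5)→{4,5,6}; (8,8)→{5,8}; (9,4)→{4,8}. Safe: 7. Place at column 7.
Row 7: attacked by (1,9)→{3,9}; (2,3)→{3,8}; (3,6)→{2,6}; (4,2)→{2,5}; (5,7)→{5,7,9}; (6,5)→{4,5,6}; (8,8)→{7,8,9}; (9,4)→{2,4,6}. Safe: 1. Place at column 1.
Columns [9, 3, 6, 2, 7, 5, 1, 8, 4], r−c [-8, -1, -3, 2, -2, 1, 6, 0, 5], r+c [10, 5, 9, 6, 12, 11, 8, 16, 13] are all distinct, so no two queens attack.

(1,9) (2,3) (3,6) (4,2) (5,7) (6,5) (7,1) (8,8) (9,4)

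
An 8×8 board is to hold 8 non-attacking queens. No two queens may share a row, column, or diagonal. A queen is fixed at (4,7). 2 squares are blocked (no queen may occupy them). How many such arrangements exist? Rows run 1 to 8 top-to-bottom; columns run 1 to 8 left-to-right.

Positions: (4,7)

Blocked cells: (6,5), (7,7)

8

Branch on row 1: col 1 → 0; col 2 → 1; col 3 → 3; col 5 → 2; col 6 → 2; col 8 → 0.
Sum: 0 + 1 + 3 + 2 + 2 + 0 = 8.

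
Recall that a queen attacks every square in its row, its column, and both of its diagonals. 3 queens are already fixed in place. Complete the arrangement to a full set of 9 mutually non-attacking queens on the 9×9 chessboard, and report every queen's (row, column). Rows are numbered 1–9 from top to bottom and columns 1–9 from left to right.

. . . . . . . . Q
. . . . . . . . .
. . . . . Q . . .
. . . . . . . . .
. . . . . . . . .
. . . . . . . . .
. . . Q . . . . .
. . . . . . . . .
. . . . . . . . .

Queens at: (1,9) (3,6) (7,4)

(1,9) (2,2) (3,6) (4,8) (5,3) (6,1) (7,4) (8,7) (9,5)

Row 2: attacked by (1,9)→{8,9}; (3,6)→{5,6,7}; (7,4)→{4,9}. Safe: 1, 2, 3. Place at column 2.
Row 4: attacked by (1,9)→{6,9}; (2,2)→{2,4}; (3,6)→{5,6,7}; (7,4)→{1,4,7}. Safe: 3, 8. Place at column 8.
Row 5: attacked by (1,9)→{5,9}; (2,2)→{2,5}; (3,6)→{4,6,8}; (4,8)→{7,8,9}; (7,4)→{2,4,6}. Safe: 1, 3. Place at column 3.
Row 6: attacked by (1,9)→{4,9}; (2,2)→{2,6}; (3,6)→{3,6,9}; (4,8)→{6,8}; (5,3)→{2,3,4}; (7,4)→{3,4,5}. Safe: 1, 7. Place at column 1.
Row 8: attacked by (1,9)→{2,9}; (2,2)→{2,8}; (3,6)→{1,6}; (4,8)→{4,8}; (5,3)→{3,6}; (6,1)→{1,3}; (7,4)→{3,4,5}. Safe: 7. Place at column 7.
Row 9: attacked by (1,9)→{1,9}; (2,2)→{2,9}; (3,6)→{6}; (4,8)→{3,8}; (5,3)→{3,7}; (6,1)→{1,4}; (7,4)→{2,4,6}; (8,7)→{6,7,8}. Safe: 5. Place at column 5.
Columns [9, 2, 6, 8, 3, 1, 4, 7, 5], r−c [-8, 0, -3, -4, 2, 5, 3, 1, 4], r+c [10, 4, 9, 12, 8, 7, 11, 15, 14] are all distinct, so no two queens attack.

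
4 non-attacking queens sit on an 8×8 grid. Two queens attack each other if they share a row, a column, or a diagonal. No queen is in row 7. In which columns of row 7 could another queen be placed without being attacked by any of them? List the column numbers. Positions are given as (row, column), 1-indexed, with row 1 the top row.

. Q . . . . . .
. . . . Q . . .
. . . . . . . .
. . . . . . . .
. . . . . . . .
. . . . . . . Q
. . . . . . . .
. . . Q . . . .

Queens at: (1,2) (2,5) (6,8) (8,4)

columns 1, 6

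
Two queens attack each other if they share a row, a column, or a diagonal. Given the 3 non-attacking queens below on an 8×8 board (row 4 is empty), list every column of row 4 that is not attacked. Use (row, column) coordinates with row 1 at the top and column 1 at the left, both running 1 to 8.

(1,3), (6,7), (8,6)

columns 1, 4, 8

(1,3) attacks row 4 at column 3 and diagonals 6.
(6,7) attacks row 4 at column 7 and diagonals 5.
(8,6) attacks row 4 at column 6 and diagonals 2.
Attacked columns: {2, 3, 5, 6, 7}. Safe: {1, 4, 8}.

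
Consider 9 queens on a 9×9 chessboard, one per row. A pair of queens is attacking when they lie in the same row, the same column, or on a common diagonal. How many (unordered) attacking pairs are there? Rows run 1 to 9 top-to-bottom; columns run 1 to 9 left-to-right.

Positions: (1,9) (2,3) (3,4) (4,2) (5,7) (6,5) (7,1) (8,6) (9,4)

3

Same column: (3,4)–(9,4) (column 4).
Same diagonal: (2,3)–(3,4) (|2−3| = |3−4| = 1); (4,2)–(8,6) (|4−8| = |2−6| = 4).
Total attacking pairs: 3.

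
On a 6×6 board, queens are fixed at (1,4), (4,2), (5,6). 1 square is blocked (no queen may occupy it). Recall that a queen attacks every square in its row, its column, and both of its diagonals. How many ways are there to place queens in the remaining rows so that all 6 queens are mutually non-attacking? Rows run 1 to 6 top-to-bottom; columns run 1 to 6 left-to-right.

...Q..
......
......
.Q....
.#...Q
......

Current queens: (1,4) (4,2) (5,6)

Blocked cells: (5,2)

1

Branch on row 2: col 1 → 1.
Sum: 1 = 1.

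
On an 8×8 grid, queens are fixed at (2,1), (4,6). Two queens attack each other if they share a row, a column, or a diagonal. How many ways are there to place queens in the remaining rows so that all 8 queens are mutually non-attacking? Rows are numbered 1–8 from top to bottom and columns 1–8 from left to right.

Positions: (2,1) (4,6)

2

Branch on row 1: col 4 → 0; col 5 → 2; col 7 → 0; col 8 → 0.
Sum: 0 + 2 + 0 + 0 = 2.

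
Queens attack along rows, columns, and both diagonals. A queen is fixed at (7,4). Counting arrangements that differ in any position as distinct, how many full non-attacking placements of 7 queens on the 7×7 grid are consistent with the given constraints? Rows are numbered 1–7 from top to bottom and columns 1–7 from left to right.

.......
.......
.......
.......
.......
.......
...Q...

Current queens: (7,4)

6

Branch on row 1: col 1 → 1; col 2 → 1; col 3 → 1; col 5 → 1; col 6 → 1; col 7 → 1.
Sum: 1 + 1 + 1 + 1 + 1 + 1 = 6.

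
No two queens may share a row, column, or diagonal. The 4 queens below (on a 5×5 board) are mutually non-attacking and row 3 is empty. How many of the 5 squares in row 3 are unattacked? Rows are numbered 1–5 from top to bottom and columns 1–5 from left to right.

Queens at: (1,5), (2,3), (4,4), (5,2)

1

(1,5) attacks row 3 at column 5 and diagonals 3.
(2,3) attacks row 3 at column 3 and diagonals 2, 4.
(4,4) attacks row 3 at column 4 and diagonals 3, 5.
(5,2) attacks row 3 at column 2 and diagonals 4.
Attacked columns: {2, 3, 4, 5}. Safe: {1}.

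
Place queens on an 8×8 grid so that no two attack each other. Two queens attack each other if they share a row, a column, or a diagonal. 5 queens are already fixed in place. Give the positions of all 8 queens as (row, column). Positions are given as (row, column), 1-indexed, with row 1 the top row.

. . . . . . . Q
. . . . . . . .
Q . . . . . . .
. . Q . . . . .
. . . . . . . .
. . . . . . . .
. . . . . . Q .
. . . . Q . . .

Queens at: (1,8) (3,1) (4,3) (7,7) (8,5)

Row 2: attacked by (1,8)→{7,8}; (3,1)→{1,2}; (4,3)→{1,3,5}; (7,7)→{2,7}; (8,5)→{5}. Safe: 4, 6. Place at column 4.
Row 5: attacked by (1,8)→{4,8}; (2,4)→{1,4,7}; (3,1)→{1,3}; (4,3)→{2,3,4}; (7,7)→{5,7}; (8,5)→{2,5,8}. Safe: 6. Place at column 6.
Row 6: attacked by (1,8)→{3,8}; (2,4)→{4,8}; (3,1)→{1,4}; (4,3)→{1,3,5}; (5,6)→{5,6,7}; (7,7)→{6,7,8}; (8,5)→{3,5,7}. Safe: 2. Place at column 2.
Columns [8, 4, 1, 3, 6, 2, 7, 5], r−c [-7, -2, 2, 1, -1, 4, 0, 3], r+c [9, 6, 4, 7, 11, 8, 14, 13] are all distinct, so no two queens attack.

(1,8) (2,4) (3,1) (4,3) (5,6) (6,2) (7,7) (8,5)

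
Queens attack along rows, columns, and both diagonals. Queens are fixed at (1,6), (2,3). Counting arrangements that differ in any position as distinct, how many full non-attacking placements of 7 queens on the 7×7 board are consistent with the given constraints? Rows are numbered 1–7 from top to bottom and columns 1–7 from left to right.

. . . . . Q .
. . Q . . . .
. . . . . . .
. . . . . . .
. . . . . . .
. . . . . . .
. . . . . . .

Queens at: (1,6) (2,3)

Branch on row 3: col 1 → 1; col 5 → 1; col 7 → 1.
Sum: 1 + 1 + 1 = 3.

3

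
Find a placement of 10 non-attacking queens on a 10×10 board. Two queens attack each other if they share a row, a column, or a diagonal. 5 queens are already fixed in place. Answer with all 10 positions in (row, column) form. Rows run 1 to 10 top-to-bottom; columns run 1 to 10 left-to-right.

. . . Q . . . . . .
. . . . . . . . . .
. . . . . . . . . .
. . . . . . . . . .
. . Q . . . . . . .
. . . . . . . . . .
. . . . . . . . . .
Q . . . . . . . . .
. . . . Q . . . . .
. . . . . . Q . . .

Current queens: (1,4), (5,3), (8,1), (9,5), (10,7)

(1,4) (2,2) (3,9) (4,6) (5,3) (6,10) (7,8) (8,1) (9,5) (10,7)

Row 2: attacked by (1,4)→{3,4,5}; (5,3)→{3,6}; (8,1)→{1,7}; (9,5)→{5}; (10,7)→{7}. Safe: 2, 8, 9, 10. Place at column 2.
Row 3: attacked by (1,4)→{2,4,6}; (2,2)→{1,2,3}; (5,3)→{1,3,5}; (8,1)→{1,6}; (9,5)→{5}; (10,7)→{7}. Safe: 8, 9, 10. Place at column 9.
Row 4: attacked by (1,4)→{1,4,7}; (2,2)→{2,4}; (3,9)→{8,9,10}; (5,3)→{2,3,4}; (8,1)→{1,5}; (9,5)→{5,10}; (10,7)→{1,7}. Safe: 6. Place at column 6.
Row 6: attacked by (1,4)→{4,9}; (2,2)→{2,6}; (3,9)→{6,9}; (4,6)→{4,6,8}; (5,3)→{2,3,4}; (8,1)→{1,3}; (9,5)→{2,5,8}; (10,7)→{3,7}. Safe: 10. Place at column 10.
Row 7: attacked by (1,4)→{4,10}; (2,2)→{2,7}; (3,9)→{5,9}; (4,6)→{3,6,9}; (5,3)→{1,3,5}; (6,10)→{9,10}; (8,1)→{1,2}; (9,5)→{3,5,7}; (10,7)→{4,7,10}. Safe: 8. Place at column 8.
Columns [4, 2, 9, 6, 3, 10, 8, 1, 5, 7], r−c [-3, 0, -6, -2, 2, -4, -1, 7, 4, 3], r+c [5, 4, 12, 10, 8, 16, 15, 9, 14, 17] are all distinct, so no two queens attack.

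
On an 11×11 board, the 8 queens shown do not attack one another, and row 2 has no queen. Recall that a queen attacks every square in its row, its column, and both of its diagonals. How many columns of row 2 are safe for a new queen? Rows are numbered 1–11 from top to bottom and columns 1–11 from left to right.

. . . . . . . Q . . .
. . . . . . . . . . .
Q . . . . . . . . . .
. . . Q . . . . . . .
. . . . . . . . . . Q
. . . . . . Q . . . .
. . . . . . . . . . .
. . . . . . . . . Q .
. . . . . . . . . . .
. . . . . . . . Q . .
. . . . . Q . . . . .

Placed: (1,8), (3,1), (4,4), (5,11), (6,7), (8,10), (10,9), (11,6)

(1,8) attacks row 2 at column 8 and diagonals 7, 9.
(3,1) attacks row 2 at column 1 and diagonals 2.
(4,4) attacks row 2 at column 4 and diagonals 2, 6.
(5,11) attacks row 2 at column 11 and diagonals 8.
(6,7) attacks row 2 at column 7 and diagonals 3, 11.
(8,10) attacks row 2 at column 10 and diagonals 4.
(10,9) attacks row 2 at column 9 and diagonals 1.
(11,6) attacks row 2 at column 6.
Attacked columns: {1, 2, 3, 4, 6, 7, 8, 9, 10, 11}. Safe: {5}.

1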